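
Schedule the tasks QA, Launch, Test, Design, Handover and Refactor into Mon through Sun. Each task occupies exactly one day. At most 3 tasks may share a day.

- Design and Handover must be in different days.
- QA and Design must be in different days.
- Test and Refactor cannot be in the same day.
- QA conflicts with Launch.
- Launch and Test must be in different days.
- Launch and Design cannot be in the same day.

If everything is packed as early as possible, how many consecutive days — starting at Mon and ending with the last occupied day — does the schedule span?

3

With at most 3 per day and 6 tasks, at least 2 days are needed.
Could 2 days be enough, i.e. nothing placed later than Tue? No: QA, Launch and Design must all be in different days (QA/Launch can't share; QA/Design can't share; Launch/Design can't share), but only 2 days are available: 3 tasks can't fit in 2 distinct days.
So 2 days is not enough.
3 works (last occupied day: Wed): for example Handover in Mon; Test in Mon; Launch in Tue; QA in Mon; Refactor in Tue; Design in Wed.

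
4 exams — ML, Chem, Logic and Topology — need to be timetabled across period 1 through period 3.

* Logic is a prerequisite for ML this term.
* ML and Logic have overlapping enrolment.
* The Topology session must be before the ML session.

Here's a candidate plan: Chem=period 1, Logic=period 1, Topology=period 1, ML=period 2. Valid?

Yes

The Topology session must be before the ML session — holds.
ML and Logic have overlapping enrolment — holds.
Logic is a prerequisite for ML this term — holds.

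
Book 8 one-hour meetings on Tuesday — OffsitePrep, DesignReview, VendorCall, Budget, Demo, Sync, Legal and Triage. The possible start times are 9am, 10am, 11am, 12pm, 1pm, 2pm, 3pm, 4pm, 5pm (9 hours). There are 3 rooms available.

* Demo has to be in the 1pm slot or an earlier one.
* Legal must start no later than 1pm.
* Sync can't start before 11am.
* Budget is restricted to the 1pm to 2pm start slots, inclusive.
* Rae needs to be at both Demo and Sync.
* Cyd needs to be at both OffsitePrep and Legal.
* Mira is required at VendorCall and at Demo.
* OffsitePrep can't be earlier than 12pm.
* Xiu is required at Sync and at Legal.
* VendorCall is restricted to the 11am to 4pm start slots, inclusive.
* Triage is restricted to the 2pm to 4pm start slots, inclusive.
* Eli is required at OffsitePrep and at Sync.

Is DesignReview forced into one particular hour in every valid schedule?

No

DesignReview can be 9am (e.g. Triage=2pm; DesignReview=9am; Sync=11am; Demo=9am; Legal=9am; Budget=1pm; VendorCall=11am; OffsitePrep=12pm) or 10am (e.g. VendorCall -> 11am, Budget -> 1pm, OffsitePrep -> 12pm, Demo -> 9am, Sync -> 11am, DesignReview -> 10am, Legal -> 9am, Triage -> 2pm).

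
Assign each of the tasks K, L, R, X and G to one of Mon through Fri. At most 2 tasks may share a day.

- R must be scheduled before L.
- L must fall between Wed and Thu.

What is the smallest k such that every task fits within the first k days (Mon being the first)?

3

The precedence chain requires at least 2 distinct days.
With at most 2 per day and 5 tasks, at least 3 days are needed.
L can't be placed before Wed — that is day 3 counting from Mon — so the schedule must run through at least 3 days.
3 works (last occupied day: Wed): for example R in Mon, G in Tue, L in Wed, K in Mon, X in Tue.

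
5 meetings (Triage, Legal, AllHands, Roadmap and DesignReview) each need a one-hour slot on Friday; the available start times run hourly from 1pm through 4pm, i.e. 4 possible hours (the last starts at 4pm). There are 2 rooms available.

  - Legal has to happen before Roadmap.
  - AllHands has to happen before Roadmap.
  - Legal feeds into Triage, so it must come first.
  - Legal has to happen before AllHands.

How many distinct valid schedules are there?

36

Splitting on Triage: it can be 2pm (10), 3pm (13), 4pm (13). Listing each branch's schedules as (Legal, AllHands, Roadmap, DesignReview):
Triage=2pm: (1pm,2pm,3pm,1pm) (1pm,2pm,3pm,3pm) (1pm,2pm,3pm,4pm) (1pm,2pm,4pm,1pm) (1pm,2pm,4pm,3pm) (1pm,2pm,4pm,4pm) (1pm,3pm,4pm,1pm) (1pm,3pm,4pm,2pm) (1pm,3pm,4pm,3pm) (1pm,3pm,4pm,4pm) — 10.
Triage=3pm: (1pm,2pm,3pm,1pm) (1pm,2pm,3pm,2pm) (1pm,2pm,3pm,4pm) (1pm,2pm,4pm,1pm) (1pm,2pm,4pm,2pm) (1pm,2pm,4pm,3pm) (1pm,2pm,4pm,4pm) (1pm,3pm,4pm,1pm) (1pm,3pm,4pm,2pm) (1pm,3pm,4pm,4pm) (2pm,3pm,4pm,1pm) (2pm,3pm,4pm,2pm) (2pm,3pm,4pm,4pm) — 13.
Triage=4pm: (1pm,2pm,3pm,1pm) (1pm,2pm,3pm,2pm) (1pm,2pm,3pm,3pm) (1pm,2pm,3pm,4pm) (1pm,2pm,4pm,1pm) (1pm,2pm,4pm,2pm) (1pm,2pm,4pm,3pm) (1pm,3pm,4pm,1pm) (1pm,3pm,4pm,2pm) (1pm,3pm,4pm,3pm) (2pm,3pm,4pm,1pm) (2pm,3pm,4pm,2pm) (2pm,3pm,4pm,3pm) — 13.
Summing: 10 + 13 + 13 = 36.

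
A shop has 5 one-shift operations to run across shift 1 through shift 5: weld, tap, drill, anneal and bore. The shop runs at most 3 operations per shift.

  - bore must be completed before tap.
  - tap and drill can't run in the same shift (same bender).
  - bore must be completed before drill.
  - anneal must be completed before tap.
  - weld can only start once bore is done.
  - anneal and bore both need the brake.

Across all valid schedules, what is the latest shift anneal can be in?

Downstream work caps anneal at shift 4.
anneal at shift 4 is achievable: bore -> shift 1; drill -> shift 2; tap -> shift 5; weld -> shift 2; anneal -> shift 4.

shift 4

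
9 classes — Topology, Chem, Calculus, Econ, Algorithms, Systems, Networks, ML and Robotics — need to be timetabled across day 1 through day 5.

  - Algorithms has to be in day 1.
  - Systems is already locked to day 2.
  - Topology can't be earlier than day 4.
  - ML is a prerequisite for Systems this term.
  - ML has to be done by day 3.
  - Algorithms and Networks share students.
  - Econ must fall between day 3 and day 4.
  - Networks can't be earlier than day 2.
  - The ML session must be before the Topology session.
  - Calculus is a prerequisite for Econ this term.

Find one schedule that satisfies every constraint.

Networks in day 2; Systems in day 2; Topology in day 4; Robotics in day 1; Econ in day 3; ML in day 1; Algorithms in day 1; Calculus in day 1; Chem in day 1

Checking: ML(day 1) before Topology(day 4); Calculus(day 1) before Econ(day 3); ML(day 1) before Systems(day 2); Algorithms(day 1) != Networks(day 2); Systems=day 2 in [day 2,day 2]; Econ=day 3 in [day 3,day 4]; Topology=day 4 in [day 4,day 5]; ML=day 1 in [day 1,day 3]; Networks=day 2 in [day 2,day 5]; Algorithms=day 1 in [day 1,day 1].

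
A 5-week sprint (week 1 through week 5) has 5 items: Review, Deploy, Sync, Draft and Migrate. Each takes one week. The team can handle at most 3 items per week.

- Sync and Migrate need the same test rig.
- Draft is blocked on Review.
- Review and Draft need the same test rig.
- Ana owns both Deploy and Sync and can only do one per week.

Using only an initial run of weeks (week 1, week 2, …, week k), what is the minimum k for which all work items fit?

2

The precedence chain requires at least 2 distinct weeks.
With at most 3 per week and 5 work items, at least 2 weeks are needed.
2 works (last occupied week: week 2): for example Draft -> week 2, Review -> week 1, Migrate -> week 1, Sync -> week 2, Deploy -> week 1.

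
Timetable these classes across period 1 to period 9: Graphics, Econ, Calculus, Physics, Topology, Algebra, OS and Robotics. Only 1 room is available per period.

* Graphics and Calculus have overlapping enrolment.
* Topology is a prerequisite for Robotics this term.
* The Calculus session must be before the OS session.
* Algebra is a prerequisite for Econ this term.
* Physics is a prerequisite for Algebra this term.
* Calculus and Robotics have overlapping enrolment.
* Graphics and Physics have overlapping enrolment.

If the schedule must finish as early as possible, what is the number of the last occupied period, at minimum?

8

The precedence chain requires at least 3 distinct periods.
With at most 1 per period and 8 classes, at least 8 periods are needed.
8 works (last occupied period: period 8): for example Calculus=period 4, Physics=period 1, Econ=period 3, OS=period 6, Topology=period 5, Graphics=period 8, Algebra=period 2, Robotics=period 7.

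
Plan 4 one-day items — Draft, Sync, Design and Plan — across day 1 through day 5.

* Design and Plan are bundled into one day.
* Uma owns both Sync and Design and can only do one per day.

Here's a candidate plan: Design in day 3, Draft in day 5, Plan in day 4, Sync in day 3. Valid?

No. Uma owns both Sync and Design and can only do one per day is not satisfied.

Uma owns both Sync and Design and can only do one per day — violated.
Design and Plan are bundled into one day — violated.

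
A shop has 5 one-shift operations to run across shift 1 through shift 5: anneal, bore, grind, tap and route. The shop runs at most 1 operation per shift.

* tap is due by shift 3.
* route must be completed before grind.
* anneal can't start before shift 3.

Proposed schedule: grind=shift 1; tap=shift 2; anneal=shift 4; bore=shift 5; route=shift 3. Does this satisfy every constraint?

The shop runs at most 1 operation per shift — holds.
tap is due by shift 3 — holds.
anneal can't start before shift 3 — holds.
route must be completed before grind — violated.

No. route must be completed before grind is not satisfied.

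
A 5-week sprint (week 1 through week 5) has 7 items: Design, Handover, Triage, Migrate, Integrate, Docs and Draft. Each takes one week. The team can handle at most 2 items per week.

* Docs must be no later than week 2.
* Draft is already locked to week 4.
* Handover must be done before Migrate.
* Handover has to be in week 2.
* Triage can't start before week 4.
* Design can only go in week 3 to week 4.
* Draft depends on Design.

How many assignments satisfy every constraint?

33

Splitting on Triage: it can be week 4 (12), week 5 (21). Listing each branch's schedules as (Design, Handover, Migrate, Integrate, Docs, Draft) by week number:
Triage=week 4: (3,2,3,1,1,4) (3,2,3,1,2,4) (3,2,3,2,1,4) (3,2,3,5,1,4) (3,2,3,5,2,4) (3,2,5,1,1,4) (3,2,5,1,2,4) (3,2,5,2,1,4) (3,2,5,3,1,4) (3,2,5,3,2,4) (3,2,5,5,1,4) (3,2,5,5,2,4) — 12.
Triage=week 5: (3,2,3,1,1,4) (3,2,3,1,2,4) (3,2,3,2,1,4) (3,2,3,4,1,4) (3,2,3,4,2,4) (3,2,3,5,1,4) (3,2,3,5,2,4) (3,2,4,1,1,4) (3,2,4,1,2,4) (3,2,4,2,1,4) (3,2,4,3,1,4) (3,2,4,3,2,4) (3,2,4,5,1,4) (3,2,4,5,2,4) (3,2,5,1,1,4) (3,2,5,1,2,4) (3,2,5,2,1,4) (3,2,5,3,1,4) (3,2,5,3,2,4) (3,2,5,4,1,4) (3,2,5,4,2,4) — 21.
Summing: 12 + 21 = 33.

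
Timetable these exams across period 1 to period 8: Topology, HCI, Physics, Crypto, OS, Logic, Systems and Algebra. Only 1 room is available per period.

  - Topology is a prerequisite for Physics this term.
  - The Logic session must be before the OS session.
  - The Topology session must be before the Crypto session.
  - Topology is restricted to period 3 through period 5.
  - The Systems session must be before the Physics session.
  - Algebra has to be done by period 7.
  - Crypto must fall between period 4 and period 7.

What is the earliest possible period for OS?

Precedence pushes OS to at least period 2.
OS at period 2 is achievable: Physics=period 7, OS=period 2, Algebra=period 5, Crypto=period 4, HCI=period 8, Topology=period 3, Systems=period 6, Logic=period 1.

period 2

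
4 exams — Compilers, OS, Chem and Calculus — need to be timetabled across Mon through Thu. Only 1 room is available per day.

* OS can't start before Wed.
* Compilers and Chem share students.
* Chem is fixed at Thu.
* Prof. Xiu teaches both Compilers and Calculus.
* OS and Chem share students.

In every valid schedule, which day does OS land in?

Wed

OS's window is Wed–Thu.
Chem is fixed at Thu, and OS can't share a day with Chem.
So OS must be Wed.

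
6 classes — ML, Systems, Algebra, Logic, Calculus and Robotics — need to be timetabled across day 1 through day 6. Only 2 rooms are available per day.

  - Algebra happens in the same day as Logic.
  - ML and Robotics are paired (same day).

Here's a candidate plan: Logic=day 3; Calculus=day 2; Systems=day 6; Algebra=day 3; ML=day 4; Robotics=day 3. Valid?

No — it violates: ML and Robotics are paired (same day)

Algebra happens in the same day as Logic — holds.
Only 2 rooms are available per day — violated.
ML and Robotics are paired (same day) — violated.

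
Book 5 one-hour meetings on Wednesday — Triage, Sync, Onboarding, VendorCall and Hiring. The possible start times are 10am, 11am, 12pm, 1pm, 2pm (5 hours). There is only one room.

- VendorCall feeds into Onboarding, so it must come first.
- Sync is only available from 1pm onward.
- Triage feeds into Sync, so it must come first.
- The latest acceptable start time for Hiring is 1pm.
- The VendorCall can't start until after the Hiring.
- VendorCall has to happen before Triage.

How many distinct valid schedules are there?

3

Enumerating: VendorCall=11am; Hiring=10am; Onboarding=2pm; Triage=12pm; Sync=1pm | Triage in 12pm; Hiring in 10am; Onboarding in 1pm; VendorCall in 11am; Sync in 2pm | VendorCall=11am; Sync=2pm; Hiring=10am; Onboarding=12pm; Triage=1pm.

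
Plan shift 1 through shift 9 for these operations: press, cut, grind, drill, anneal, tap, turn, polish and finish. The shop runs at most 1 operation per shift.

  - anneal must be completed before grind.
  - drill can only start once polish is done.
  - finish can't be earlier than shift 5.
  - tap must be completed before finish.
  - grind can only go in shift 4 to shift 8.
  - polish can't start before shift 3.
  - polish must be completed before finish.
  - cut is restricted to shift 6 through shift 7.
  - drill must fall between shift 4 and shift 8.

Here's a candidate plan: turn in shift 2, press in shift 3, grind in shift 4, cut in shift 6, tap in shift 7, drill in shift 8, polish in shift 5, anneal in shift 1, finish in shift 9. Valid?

The shop runs at most 1 operation per shift — holds.
finish can't be earlier than shift 5 — holds.
anneal must be completed before grind — holds.
tap must be completed before finish — holds.
grind can only go in shift 4 to shift 8 — holds.
drill must fall between shift 4 and shift 8 — holds.
drill can only start once polish is done — holds.
cut is restricted to shift 6 through shift 7 — holds.
polish can't start before shift 3 — holds.
polish must be completed before finish — holds.

Yes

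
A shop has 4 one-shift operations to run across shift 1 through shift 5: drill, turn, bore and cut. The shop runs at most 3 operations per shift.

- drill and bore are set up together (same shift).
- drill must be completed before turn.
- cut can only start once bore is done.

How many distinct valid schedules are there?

Splitting on drill: it can be shift 1 (16), shift 2 (9), shift 3 (4), shift 4 (1). Listing each branch's schedules as (turn, bore, cut) by shift number:
drill=shift 1: (2,1,2) (2,1,3) (2,1,4) (2,1,5) (3,1,2) (3,1,3) (3,1,4) (3,1,5) (4,1,2) (4,1,3) (4,1,4) (4,1,5) (5,1,2) (5,1,3) (5,1,4) (5,1,5) — 16.
drill=shift 2: (3,2,3) (3,2,4) (3,2,5) (4,2,3) (4,2,4) (4,2,5) (5,2,3) (5,2,4) (5,2,5) — 9.
drill=shift 3: (4,3,4) (4,3,5) (5,3,4) (5,3,5) — 4.
drill=shift 4: (5,4,5) — 1.
Summing: 16 + 9 + 4 + 1 = 30.

30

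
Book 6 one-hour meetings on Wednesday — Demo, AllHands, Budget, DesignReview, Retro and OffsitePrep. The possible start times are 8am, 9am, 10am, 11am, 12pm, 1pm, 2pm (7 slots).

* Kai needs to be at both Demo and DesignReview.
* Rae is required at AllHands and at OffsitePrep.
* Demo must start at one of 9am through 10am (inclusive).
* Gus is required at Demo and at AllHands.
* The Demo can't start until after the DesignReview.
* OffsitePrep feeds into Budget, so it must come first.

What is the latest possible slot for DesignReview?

9am

Downstream work caps DesignReview at 9am.
DesignReview at 9am is achievable: OffsitePrep in 8am, Budget in 9am, Demo in 10am, AllHands in 9am, Retro in 8am, DesignReview in 9am.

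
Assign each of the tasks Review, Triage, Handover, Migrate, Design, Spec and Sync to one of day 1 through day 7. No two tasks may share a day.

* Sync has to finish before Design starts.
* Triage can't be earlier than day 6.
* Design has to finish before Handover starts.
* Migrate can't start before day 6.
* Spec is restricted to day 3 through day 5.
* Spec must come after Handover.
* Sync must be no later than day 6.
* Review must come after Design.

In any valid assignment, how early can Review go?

day 3

Precedence pushes Review to at least day 3.
Review at day 3 is achievable: Review=day 3; Sync=day 1; Design=day 2; Triage=day 6; Spec=day 5; Migrate=day 7; Handover=day 4.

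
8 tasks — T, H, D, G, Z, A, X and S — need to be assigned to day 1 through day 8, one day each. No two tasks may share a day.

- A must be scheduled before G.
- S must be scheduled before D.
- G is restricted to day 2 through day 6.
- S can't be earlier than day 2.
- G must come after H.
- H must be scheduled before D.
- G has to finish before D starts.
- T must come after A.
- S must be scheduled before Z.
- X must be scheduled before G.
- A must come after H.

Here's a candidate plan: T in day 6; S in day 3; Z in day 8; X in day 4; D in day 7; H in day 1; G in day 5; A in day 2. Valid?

S must be scheduled before Z — holds.
H must be scheduled before D — holds.
G must come after H — holds.
G is restricted to day 2 through day 6 — holds.
X must be scheduled before G — holds.
S can't be earlier than day 2 — holds.
S must be scheduled before D — holds.
A must be scheduled before G — holds.
T must come after A — holds.
No two tasks may share a day — holds.
A must come after H — holds.
G has to finish before D starts — holds.

Yes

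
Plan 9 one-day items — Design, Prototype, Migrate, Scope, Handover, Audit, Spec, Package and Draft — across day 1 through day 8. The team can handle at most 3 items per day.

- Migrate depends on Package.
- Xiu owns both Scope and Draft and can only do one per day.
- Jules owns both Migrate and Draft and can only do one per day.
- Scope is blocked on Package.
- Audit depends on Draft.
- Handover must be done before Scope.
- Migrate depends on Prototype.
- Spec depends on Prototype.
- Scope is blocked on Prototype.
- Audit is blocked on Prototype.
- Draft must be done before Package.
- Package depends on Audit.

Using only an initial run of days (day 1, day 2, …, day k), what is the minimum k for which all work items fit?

The precedence chain requires at least 4 distinct days.
With at most 3 per day and 9 work items, at least 3 days are needed.
4 works (last occupied day: day 4): for example Audit -> day 2; Migrate -> day 4; Design -> day 2; Spec -> day 2; Handover -> day 1; Package -> day 3; Draft -> day 1; Prototype -> day 1; Scope -> day 4.

4 days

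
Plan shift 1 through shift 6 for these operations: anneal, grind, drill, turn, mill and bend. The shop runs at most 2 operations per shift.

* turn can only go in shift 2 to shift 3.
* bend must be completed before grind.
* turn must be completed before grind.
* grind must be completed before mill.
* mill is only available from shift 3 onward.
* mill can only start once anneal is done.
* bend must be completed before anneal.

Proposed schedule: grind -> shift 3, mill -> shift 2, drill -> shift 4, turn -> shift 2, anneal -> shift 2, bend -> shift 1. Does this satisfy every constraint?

turn must be completed before grind — holds.
bend must be completed before grind — holds.
The shop runs at most 2 operations per shift — violated.
grind must be completed before mill — violated.
bend must be completed before anneal — holds.
turn can only go in shift 2 to shift 3 — holds.
mill can only start once anneal is done — violated.
mill is only available from shift 3 onward — violated.

No — it violates: mill is only available from shift 3 onward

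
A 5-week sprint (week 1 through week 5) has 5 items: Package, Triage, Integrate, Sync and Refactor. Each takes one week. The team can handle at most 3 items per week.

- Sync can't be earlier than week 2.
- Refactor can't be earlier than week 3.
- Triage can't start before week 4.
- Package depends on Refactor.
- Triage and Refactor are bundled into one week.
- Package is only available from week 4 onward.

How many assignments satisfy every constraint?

19

Splitting on Integrate: it can be week 1 (4), week 2 (4), week 3 (4), week 4 (3), week 5 (4). Listing each branch's schedules as (Package, Triage, Sync, Refactor) by week number:
Integrate=week 1: (5,4,2,4) (5,4,3,4) (5,4,4,4) (5,4,5,4) — 4.
Integrate=week 2: (5,4,2,4) (5,4,3,4) (5,4,4,4) (5,4,5,4) — 4.
Integrate=week 3: (5,4,2,4) (5,4,3,4) (5,4,4,4) (5,4,5,4) — 4.
Integrate=week 4: (5,4,2,4) (5,4,3,4) (5,4,5,4) — 3.
Integrate=week 5: (5,4,2,4) (5,4,3,4) (5,4,4,4) (5,4,5,4) — 4.
Summing: 4 + 4 + 4 + 3 + 4 = 19.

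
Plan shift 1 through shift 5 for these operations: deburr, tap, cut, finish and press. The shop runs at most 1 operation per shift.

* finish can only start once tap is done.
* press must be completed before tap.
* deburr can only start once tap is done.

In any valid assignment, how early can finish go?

Precedence pushes finish to at least shift 3.
finish at shift 3 is achievable: press -> shift 1, finish -> shift 3, cut -> shift 5, tap -> shift 2, deburr -> shift 4.

shift 3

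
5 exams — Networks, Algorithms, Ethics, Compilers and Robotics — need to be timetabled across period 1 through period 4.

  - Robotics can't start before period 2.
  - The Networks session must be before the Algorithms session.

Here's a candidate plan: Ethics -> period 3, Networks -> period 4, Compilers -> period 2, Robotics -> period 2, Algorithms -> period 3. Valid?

No — it violates: The Networks session must be before the Algorithms session

Robotics can't start before period 2 — holds.
The Networks session must be before the Algorithms session — violated.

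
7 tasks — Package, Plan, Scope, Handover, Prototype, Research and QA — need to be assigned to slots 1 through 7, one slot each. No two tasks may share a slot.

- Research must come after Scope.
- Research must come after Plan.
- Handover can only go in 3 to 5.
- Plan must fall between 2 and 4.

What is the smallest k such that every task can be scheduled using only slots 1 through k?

7

The precedence chain requires at least 2 distinct slots.
With at most 1 per slot and 7 tasks, at least 7 slots are needed.
Handover can't be placed before 3, so the schedule must run through at least slot 3.
7 works (last occupied slot: 7): for example Prototype -> 6; Scope -> 1; QA -> 7; Handover -> 3; Plan -> 2; Package -> 5; Research -> 4.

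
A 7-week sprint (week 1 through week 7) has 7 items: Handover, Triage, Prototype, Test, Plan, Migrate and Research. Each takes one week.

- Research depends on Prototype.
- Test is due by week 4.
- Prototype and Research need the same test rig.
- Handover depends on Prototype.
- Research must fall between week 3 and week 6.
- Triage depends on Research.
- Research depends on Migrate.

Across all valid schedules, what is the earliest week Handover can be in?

week 2

Precedence pushes Handover to at least week 2.
Handover at week 2 is achievable: Plan in week 1; Handover in week 2; Prototype in week 1; Research in week 3; Triage in week 4; Test in week 1; Migrate in week 1.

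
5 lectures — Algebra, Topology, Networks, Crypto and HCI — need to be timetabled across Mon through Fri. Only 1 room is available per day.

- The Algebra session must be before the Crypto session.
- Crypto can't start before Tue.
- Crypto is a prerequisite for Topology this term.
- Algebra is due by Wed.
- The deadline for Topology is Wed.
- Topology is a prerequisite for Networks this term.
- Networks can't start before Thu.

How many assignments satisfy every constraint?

2

Enumerating: Algebra in Mon; Networks in Thu; HCI in Fri; Crypto in Tue; Topology in Wed | Crypto=Tue; Topology=Wed; HCI=Thu; Algebra=Mon; Networks=Fri.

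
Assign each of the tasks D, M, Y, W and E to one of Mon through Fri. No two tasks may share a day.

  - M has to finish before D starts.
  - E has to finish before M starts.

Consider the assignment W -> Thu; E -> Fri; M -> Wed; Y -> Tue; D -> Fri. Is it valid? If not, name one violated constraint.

No. No two tasks may share a day is not satisfied.

M has to finish before D starts — holds.
No two tasks may share a day — violated.
E has to finish before M starts — violated.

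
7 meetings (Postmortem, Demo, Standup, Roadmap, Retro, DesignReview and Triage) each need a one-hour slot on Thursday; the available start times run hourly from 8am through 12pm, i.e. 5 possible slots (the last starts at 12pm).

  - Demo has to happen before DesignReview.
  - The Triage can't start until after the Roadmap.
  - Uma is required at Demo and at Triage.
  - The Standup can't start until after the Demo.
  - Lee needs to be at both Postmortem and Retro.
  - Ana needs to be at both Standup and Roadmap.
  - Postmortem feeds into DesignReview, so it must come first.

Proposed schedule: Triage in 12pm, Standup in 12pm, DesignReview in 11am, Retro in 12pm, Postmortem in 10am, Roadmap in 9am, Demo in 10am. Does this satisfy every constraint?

Yes

Postmortem feeds into DesignReview, so it must come first — holds.
The Standup can't start until after the Demo — holds.
Ana needs to be at both Standup and Roadmap — holds.
Lee needs to be at both Postmortem and Retro — holds.
Demo has to happen before DesignReview — holds.
Uma is required at Demo and at Triage — holds.
The Triage can't start until after the Roadmap — holds.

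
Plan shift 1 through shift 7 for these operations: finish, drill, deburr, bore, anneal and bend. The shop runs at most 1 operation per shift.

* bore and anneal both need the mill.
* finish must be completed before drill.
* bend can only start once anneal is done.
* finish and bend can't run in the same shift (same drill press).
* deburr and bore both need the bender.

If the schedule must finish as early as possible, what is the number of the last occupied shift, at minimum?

6

The precedence chain requires at least 2 distinct shifts.
With at most 1 per shift and 6 operations, at least 6 shifts are needed.
6 works (last occupied shift: shift 6): for example anneal in shift 3, finish in shift 1, bend in shift 4, deburr in shift 5, bore in shift 6, drill in shift 2.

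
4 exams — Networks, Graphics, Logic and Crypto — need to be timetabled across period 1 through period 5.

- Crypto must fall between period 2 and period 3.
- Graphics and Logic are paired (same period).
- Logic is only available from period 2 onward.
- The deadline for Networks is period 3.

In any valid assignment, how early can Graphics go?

Graphics must be in the same period as Logic, which can't be before period 2, so Graphics is at least period 2.
Graphics at period 2 is achievable: Networks -> period 1, Crypto -> period 2, Logic -> period 2, Graphics -> period 2.

period 2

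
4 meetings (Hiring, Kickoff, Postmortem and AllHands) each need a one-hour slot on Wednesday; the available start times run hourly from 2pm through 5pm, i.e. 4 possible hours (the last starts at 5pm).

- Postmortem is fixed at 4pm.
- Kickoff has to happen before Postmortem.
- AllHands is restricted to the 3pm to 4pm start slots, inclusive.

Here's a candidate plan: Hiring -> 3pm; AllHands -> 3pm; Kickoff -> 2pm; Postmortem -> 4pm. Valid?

AllHands is restricted to the 3pm to 4pm start slots, inclusive — holds.
Kickoff has to happen before Postmortem — holds.
Postmortem is fixed at 4pm — holds.

Yes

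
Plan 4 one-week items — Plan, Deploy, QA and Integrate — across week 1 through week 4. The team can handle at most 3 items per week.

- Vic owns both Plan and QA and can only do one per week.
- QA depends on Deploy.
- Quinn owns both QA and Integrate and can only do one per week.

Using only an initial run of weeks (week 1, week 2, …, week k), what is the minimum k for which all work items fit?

2

The precedence chain requires at least 2 distinct weeks.
With at most 3 per week and 4 work items, at least 2 weeks are needed.
2 works (last occupied week: week 2): for example Plan in week 1, Deploy in week 1, QA in week 2, Integrate in week 1.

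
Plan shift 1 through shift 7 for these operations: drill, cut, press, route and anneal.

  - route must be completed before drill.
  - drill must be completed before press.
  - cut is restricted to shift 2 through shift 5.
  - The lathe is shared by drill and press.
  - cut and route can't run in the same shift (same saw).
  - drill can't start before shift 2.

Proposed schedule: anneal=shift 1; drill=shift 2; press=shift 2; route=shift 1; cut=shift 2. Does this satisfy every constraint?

Invalid. The lathe is shared by drill and press.

The lathe is shared by drill and press — violated.
cut and route can't run in the same shift (same saw) — holds.
drill can't start before shift 2 — holds.
drill must be completed before press — violated.
route must be completed before drill — holds.
cut is restricted to shift 2 through shift 5 — holds.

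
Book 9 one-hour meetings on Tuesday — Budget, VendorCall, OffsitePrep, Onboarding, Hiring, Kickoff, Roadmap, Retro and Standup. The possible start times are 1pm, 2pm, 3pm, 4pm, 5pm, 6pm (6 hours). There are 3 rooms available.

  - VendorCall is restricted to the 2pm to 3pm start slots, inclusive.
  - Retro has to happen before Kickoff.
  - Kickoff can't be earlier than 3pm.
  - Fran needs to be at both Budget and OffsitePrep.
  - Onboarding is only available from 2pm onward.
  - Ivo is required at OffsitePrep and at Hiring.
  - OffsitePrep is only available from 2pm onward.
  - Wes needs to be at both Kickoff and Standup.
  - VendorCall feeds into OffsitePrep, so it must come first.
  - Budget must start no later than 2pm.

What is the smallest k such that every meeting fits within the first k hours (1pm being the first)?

The precedence chain requires at least 2 distinct hours.
With at most 3 per hour and 9 meetings, at least 3 hours are needed.
Kickoff can't be placed before 3pm — that is hour 3 counting from 1pm — so the schedule must run through at least 3 hours.
3 works (last occupied hour: 3pm): for example Onboarding=2pm; Kickoff=3pm; Budget=1pm; Standup=2pm; Hiring=1pm; Roadmap=3pm; VendorCall=2pm; Retro=1pm; OffsitePrep=3pm.

3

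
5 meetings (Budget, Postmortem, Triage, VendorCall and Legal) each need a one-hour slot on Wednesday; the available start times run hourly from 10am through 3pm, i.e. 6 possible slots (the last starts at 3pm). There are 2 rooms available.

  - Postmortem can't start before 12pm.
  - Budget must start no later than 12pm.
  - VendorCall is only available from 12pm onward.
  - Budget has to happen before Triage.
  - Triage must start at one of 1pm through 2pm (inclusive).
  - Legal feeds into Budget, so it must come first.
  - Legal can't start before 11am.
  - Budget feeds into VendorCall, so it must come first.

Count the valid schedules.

Splitting on Postmortem: it can be 12pm (6), 1pm (5), 2pm (5), 3pm (6). Listing each branch's schedules as (Budget, Triage, VendorCall, Legal):
Postmortem=12pm: (12pm,1pm,1pm,11am) (12pm,1pm,2pm,11am) (12pm,1pm,3pm,11am) (12pm,2pm,1pm,11am) (12pm,2pm,2pm,11am) (12pm,2pm,3pm,11am) — 6.
Postmortem=1pm: (12pm,1pm,2pm,11am) (12pm,1pm,3pm,11am) (12pm,2pm,1pm,11am) (12pm,2pm,2pm,11am) (12pm,2pm,3pm,11am) — 5.
Postmortem=2pm: (12pm,1pm,1pm,11am) (12pm,1pm,2pm,11am) (12pm,1pm,3pm,11am) (12pm,2pm,1pm,11am) (12pm,2pm,3pm,11am) — 5.
Postmortem=3pm: (12pm,1pm,1pm,11am) (12pm,1pm,2pm,11am) (12pm,1pm,3pm,11am) (12pm,2pm,1pm,11am) (12pm,2pm,2pm,11am) (12pm,2pm,3pm,11am) — 6.
Summing: 6 + 5 + 5 + 6 = 22.

22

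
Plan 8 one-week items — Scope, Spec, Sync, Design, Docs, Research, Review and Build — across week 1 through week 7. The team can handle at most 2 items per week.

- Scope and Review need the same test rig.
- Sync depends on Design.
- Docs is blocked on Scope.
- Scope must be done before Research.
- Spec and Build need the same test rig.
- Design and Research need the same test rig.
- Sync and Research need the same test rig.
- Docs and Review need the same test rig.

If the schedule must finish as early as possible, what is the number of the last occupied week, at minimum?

The precedence chain requires at least 2 distinct weeks.
With at most 2 per week and 8 work items, at least 4 weeks are needed.
4 works (last occupied week: week 4): for example Review=week 4, Docs=week 2, Design=week 1, Build=week 4, Spec=week 3, Sync=week 2, Scope=week 1, Research=week 3.

4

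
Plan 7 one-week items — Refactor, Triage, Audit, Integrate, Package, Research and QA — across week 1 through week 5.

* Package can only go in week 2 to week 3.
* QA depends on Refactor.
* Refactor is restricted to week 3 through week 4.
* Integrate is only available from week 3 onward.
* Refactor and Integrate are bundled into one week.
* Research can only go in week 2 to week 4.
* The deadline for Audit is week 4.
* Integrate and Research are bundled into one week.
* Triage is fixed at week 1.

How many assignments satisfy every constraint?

24

Splitting on Refactor: it can be week 3 (16), week 4 (8). Listing each branch's schedules as (Triage, Audit, Integrate, Package, Research, QA) by week number:
Refactor=week 3: (1,1,3,2,3,4) (1,1,3,2,3,5) (1,1,3,3,3,4) (1,1,3,3,3,5) (1,2,3,2,3,4) (1,2,3,2,3,5) (1,2,3,3,3,4) (1,2,3,3,3,5) (1,3,3,2,3,4) (1,3,3,2,3,5) (1,3,3,3,3,4) (1,3,3,3,3,5) (1,4,3,2,3,4) (1,4,3,2,3,5) (1,4,3,3,3,4) (1,4,3,3,3,5) — 16.
Refactor=week 4: (1,1,4,2,4,5) (1,1,4,3,4,5) (1,2,4,2,4,5) (1,2,4,3,4,5) (1,3,4,2,4,5) (1,3,4,3,4,5) (1,4,4,2,4,5) (1,4,4,3,4,5) — 8.
Summing: 16 + 8 = 24.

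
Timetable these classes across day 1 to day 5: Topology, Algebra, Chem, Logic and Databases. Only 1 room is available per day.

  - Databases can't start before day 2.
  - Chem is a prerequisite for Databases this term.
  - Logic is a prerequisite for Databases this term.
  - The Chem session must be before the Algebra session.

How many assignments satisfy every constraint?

25

Splitting on Topology: it can be day 1 (5), day 2 (5), day 3 (5), day 4 (5), day 5 (5). Listing each branch's schedules as (Algebra, Chem, Logic, Databases) by day number:
Topology=day 1: (3,2,4,5) (4,2,3,5) (4,3,2,5) (5,2,3,4) (5,3,2,4) — 5.
Topology=day 2: (3,1,4,5) (4,1,3,5) (4,3,1,5) (5,1,3,4) (5,3,1,4) — 5.
Topology=day 3: (2,1,4,5) (4,1,2,5) (4,2,1,5) (5,1,2,4) (5,2,1,4) — 5.
Topology=day 4: (2,1,3,5) (3,1,2,5) (3,2,1,5) (5,1,2,3) (5,2,1,3) — 5.
Topology=day 5: (2,1,3,4) (3,1,2,4) (3,2,1,4) (4,1,2,3) (4,2,1,3) — 5.
Summing: 5 + 5 + 5 + 5 + 5 = 25.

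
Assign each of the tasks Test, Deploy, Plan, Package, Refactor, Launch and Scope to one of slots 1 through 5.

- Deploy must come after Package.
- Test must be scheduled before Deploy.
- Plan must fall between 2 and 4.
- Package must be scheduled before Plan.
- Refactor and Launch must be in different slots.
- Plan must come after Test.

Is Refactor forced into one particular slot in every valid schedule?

No

Refactor can be 1 (e.g. Plan=2, Launch=2, Refactor=1, Deploy=2, Scope=1, Test=1, Package=1) or 2 (e.g. Scope=1; Launch=1; Package=1; Plan=2; Deploy=2; Test=1; Refactor=2).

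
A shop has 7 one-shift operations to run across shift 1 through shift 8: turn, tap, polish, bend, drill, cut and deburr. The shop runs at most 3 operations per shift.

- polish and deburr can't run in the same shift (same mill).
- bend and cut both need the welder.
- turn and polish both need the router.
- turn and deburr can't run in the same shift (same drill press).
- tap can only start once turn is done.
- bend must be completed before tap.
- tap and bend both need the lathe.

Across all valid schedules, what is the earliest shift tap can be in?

Precedence pushes tap to at least shift 2.
tap at shift 2 is achievable: deburr -> shift 3; polish -> shift 2; bend -> shift 1; tap -> shift 2; drill -> shift 1; cut -> shift 2; turn -> shift 1.

shift 2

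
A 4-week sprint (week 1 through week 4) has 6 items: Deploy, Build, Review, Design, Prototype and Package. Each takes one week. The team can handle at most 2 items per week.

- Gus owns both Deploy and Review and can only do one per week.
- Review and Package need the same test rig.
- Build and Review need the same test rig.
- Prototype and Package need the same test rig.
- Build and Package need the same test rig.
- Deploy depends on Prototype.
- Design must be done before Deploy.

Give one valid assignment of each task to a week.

Design=week 1, Review=week 3, Deploy=week 2, Build=week 2, Prototype=week 1, Package=week 4

Checking: Prototype(week 1) before Deploy(week 2); Design(week 1) before Deploy(week 2); Prototype(week 1) != Package(week 4); Deploy(week 2) != Review(week 3); Build(week 2) != Review(week 3); Review(week 3) != Package(week 4); Build(week 2) != Package(week 4); max 2 per week (cap 2).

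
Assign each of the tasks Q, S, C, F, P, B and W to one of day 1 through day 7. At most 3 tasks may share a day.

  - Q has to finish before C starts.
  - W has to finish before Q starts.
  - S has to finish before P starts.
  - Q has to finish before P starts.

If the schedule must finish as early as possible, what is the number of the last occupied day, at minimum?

The precedence chain requires at least 3 distinct days.
With at most 3 per day and 7 tasks, at least 3 days are needed.
3 works (last occupied day: day 3): for example P=day 3; Q=day 2; W=day 1; B=day 2; F=day 1; S=day 1; C=day 3.

3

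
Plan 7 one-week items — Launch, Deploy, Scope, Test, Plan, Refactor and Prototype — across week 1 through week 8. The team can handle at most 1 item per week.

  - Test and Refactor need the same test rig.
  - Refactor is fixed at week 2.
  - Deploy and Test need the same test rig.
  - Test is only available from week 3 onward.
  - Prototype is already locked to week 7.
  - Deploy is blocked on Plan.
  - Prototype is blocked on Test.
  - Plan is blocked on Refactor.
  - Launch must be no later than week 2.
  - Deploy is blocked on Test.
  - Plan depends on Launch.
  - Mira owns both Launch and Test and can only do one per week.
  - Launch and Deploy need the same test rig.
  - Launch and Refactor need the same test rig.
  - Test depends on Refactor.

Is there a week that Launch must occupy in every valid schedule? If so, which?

week 1

Launch's window is week 1–week 2.
Refactor is fixed at week 2, and Launch can't share a week with Refactor.
So Launch must be week 1.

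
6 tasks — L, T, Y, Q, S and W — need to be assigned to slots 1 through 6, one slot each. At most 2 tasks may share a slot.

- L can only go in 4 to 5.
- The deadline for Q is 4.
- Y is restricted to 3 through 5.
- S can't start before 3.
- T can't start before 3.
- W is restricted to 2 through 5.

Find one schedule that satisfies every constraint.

S in 4, Y in 3, T in 3, Q in 1, L in 4, W in 2

Checking: Q=1 in [1,4]; Y=3 in [3,5]; L=4 in [4,5]; S=4 in [3,6]; W=2 in [2,5]; T=3 in [3,6]; max 2 per slot (cap 2).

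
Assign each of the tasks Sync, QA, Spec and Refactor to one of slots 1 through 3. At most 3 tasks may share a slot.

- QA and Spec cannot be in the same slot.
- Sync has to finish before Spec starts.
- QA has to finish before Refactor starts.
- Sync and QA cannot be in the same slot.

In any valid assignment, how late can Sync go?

2

Downstream work caps Sync at 2.
Sync at 2 is achievable: Spec in 3, Refactor in 2, Sync in 2, QA in 1.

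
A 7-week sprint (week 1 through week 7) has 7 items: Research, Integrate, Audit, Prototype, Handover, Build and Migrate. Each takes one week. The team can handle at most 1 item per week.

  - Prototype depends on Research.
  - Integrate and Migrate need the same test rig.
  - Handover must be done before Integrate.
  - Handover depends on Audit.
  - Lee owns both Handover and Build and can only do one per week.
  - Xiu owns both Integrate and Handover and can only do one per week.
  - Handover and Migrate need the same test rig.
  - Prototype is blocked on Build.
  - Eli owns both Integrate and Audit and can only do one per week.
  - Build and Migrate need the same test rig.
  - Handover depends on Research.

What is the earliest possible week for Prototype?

Precedence pushes Prototype to at least week 2.
Prototype at week 3 is achievable: Integrate in week 6; Migrate in week 7; Handover in week 5; Audit in week 4; Research in week 1; Prototype in week 3; Build in week 2.
Nothing earlier works — the conflict and capacity constraints rule out every week before week 3.

week 3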